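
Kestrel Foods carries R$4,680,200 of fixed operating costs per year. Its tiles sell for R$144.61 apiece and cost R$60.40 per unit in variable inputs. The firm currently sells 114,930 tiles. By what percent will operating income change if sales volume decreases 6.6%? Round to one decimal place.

Total contribution margin = 114,930 × R$84.21 = R$9,678,255.30.
Operating income = contribution − fixed costs = R$9,678,255.30 − R$4,680,200 = R$4,998,055.30.
DOL = contribution ÷ EBIT = R$9,678,255.30 ÷ R$4,998,055.30 = 1.9364.
Operating income changes by 1.9364 × -6.6% = -12.8%.

-12.8%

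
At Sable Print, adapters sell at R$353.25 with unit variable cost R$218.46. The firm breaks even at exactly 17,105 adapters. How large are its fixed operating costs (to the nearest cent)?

Each unit contributes R$353.25 − R$218.46 = R$134.79.
Since BE = FC / CM, FC = 17,105 × R$134.79 = R$2,305,582.95.

R$2,305,582.95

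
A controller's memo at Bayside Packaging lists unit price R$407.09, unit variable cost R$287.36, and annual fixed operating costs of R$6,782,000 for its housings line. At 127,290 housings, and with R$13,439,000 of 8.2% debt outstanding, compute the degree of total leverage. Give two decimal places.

2.07

Total contribution margin = 127,290 × R$119.73 = R$15,240,431.70.
Subtracting fixed costs: EBIT = R$15,240,431.70 − R$6,782,000 = R$8,458,431.70. Interest = R$1,101,998.00.
DOL = R$15,240,431.70 ÷ R$8,458,431.70 = 1.8018; DFL = R$8,458,431.70 ÷ R$7,356,433.70 = 1.1498.
Combined leverage = 1.8018 × 1.1498 = 2.0717.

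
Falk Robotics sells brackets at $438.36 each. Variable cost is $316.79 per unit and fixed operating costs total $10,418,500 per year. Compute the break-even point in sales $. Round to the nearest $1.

$37,567,275

Contribution margin per unit = $438.36 − $316.79 = $121.57, a CM ratio of $121.57 ÷ $438.36 = 0.2773.
Break-even revenue = fixed costs × price ÷ CM = $10,418,500 × $438.36 ÷ $121.57 = $37,567,275.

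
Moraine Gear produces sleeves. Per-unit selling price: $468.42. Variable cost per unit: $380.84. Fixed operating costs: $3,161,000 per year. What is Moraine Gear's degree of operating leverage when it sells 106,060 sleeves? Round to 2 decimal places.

1.52

Total contribution margin = 106,060 × $87.58 = $9,288,734.80.
EBIT = $9,288,734.80 − $3,161,000 = $6,127,734.80.
DOL = contribution ÷ EBIT = $9,288,734.80 ÷ $6,127,734.80 = 1.5159.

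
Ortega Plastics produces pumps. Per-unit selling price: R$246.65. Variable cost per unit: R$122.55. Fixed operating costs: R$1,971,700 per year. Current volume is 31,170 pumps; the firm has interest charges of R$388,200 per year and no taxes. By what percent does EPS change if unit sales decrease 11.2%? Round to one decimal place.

-28.7%

At 31,170 units, contribution = 31,170 × R$124.10 = R$3,868,197.00.
EBIT = R$3,868,197.00 − R$1,971,700 = R$1,896,497.00.
After interest of R$388,200.00, pre-tax earnings = R$1,508,297.00.
Degree of combined leverage = contribution ÷ (EBIT − I) = R$3,868,197.00 ÷ R$1,508,297.00 = 2.5646.
%ΔEPS = DCL × %ΔSales = 2.5646 × -11.2% = -28.7%.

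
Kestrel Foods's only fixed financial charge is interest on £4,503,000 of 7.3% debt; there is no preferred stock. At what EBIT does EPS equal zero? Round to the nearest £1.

Annual interest = 7.3% × £4,503,000 = £328,719.00.
Without preferred stock the financial break-even is simply EBIT = interest = £328,719.00.

£328,719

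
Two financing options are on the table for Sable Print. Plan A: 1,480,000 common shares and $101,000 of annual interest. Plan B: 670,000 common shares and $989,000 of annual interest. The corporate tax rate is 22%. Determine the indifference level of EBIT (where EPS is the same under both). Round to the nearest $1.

$1,723,519

At indifference, (EBIT − 101,000)(1 − t)/1,480,000 = (EBIT − 989,000)(1 − t)/670,000.
Cancelling (1 − t) and cross-multiplying: 670,000·(EBIT − 101,000) = 1,480,000·(EBIT − 989,000).
EBIT × (1,480,000 − 670,000) = 989,000 × 1,480,000 − 101,000 × 670,000 = 1,396,050,000,000, so EBIT = 1,396,050,000,000 ÷ 810,000 = 1,723,518.52.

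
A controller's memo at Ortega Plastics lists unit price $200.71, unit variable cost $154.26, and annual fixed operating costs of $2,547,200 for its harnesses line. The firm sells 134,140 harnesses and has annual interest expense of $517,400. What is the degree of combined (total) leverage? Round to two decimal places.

1.97

Contribution at this volume is 134,140 × $46.45 = $6,230,803.00.
Subtracting fixed costs: EBIT = $6,230,803.00 − $2,547,200 = $3,683,603.00. Interest = $517,400.00, so EBIT − I = $3,166,203.00.
Degree of total leverage = total CM / (EBIT − interest) = $6,230,803.00 / $3,166,203.00 = 1.9679.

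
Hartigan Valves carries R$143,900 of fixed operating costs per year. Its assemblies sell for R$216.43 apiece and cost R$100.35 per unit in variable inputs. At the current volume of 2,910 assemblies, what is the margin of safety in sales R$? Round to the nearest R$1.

Each unit contributes R$216.43 − R$100.35 = R$116.08. Break-even units = R$143,900 ÷ R$116.08 = 1,239.66; break-even revenue = 1,239.66 × R$216.43 = R$268,300.11.
Current sales = 2,910 × R$216.43 = R$629,811.30.
Margin of safety = R$629,811.30 − R$268,300.11 = R$361,511.

R$361,511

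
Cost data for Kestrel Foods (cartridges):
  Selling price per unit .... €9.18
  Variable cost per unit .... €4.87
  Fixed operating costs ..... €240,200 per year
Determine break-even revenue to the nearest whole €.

CM per unit = €9.18 − €4.87 = €4.31; CM ratio = €4.31 / €9.18 = 0.4695.
Break-even revenue = fixed costs × price ÷ CM = €240,200 × €9.18 ÷ €4.31 = €511,609.

€511,609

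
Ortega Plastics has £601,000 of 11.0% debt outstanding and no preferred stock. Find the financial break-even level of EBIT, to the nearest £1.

Annual interest = 11.0% × £601,000 = £66,110.00.
With no preferred dividends, EPS = 0 when EBIT exactly covers interest, so the financial break-even EBIT is £66,110.00.

£66,110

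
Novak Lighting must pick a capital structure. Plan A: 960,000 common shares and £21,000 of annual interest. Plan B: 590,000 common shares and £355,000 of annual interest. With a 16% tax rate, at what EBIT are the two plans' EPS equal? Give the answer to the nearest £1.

At indifference, (EBIT − 21,000)(1 − t)/960,000 = (EBIT − 355,000)(1 − t)/590,000.
Cancelling (1 − t) and cross-multiplying: 590,000·(EBIT − 21,000) = 960,000·(EBIT − 355,000).
EBIT × (960,000 − 590,000) = 355,000 × 960,000 − 21,000 × 590,000 = 328,410,000,000, so EBIT = 328,410,000,000 ÷ 370,000 = 887,594.59.

£887,595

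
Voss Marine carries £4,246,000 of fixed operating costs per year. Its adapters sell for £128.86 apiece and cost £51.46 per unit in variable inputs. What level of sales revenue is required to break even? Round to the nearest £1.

CM per unit = £128.86 − £51.46 = £77.40; CM ratio = £77.40 / £128.86 = 0.6007.
Break-even revenue = fixed costs × price ÷ CM = £4,246,000 × £128.86 ÷ £77.40 = £7,068,987.

£7,068,987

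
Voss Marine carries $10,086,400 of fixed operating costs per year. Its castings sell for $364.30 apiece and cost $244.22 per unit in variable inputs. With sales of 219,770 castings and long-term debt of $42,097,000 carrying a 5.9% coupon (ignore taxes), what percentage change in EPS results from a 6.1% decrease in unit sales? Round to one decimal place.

At 219,770 units, contribution = 219,770 × $120.08 = $26,389,981.60.
Operating income = contribution − fixed costs = $26,389,981.60 − $10,086,400 = $16,303,581.60.
After interest of $2,483,723.00, pre-tax earnings = $13,819,858.60.
DCL = total CM / (EBIT − I) = $26,389,981.60 / $13,819,858.60 = 1.9096.
EPS therefore changes by 1.9096 × (-6.1%) = -11.6%.

-11.6%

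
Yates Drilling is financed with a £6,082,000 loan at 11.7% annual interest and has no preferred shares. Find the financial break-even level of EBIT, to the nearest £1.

£711,594

Annual interest = 11.7% × £6,082,000 = £711,594.00.
Without preferred stock the financial break-even is simply EBIT = interest = £711,594.00.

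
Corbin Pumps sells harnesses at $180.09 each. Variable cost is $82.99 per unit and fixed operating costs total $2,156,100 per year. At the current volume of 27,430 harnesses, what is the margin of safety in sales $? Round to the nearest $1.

Contribution margin per unit = $180.09 − $82.99 = $97.10. Break-even units = $2,156,100 ÷ $97.10 = 22,204.94; break-even revenue = 22,204.94 × $180.09 = $3,998,888.25.
Current sales = 27,430 × $180.09 = $4,939,868.70.
Margin of safety = $4,939,868.70 − $3,998,888.25 = $940,980.

$940,980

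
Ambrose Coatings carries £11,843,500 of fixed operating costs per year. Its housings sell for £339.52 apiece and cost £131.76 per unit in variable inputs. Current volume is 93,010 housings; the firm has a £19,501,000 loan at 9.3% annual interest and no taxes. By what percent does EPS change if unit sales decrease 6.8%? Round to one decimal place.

-23.2%

Contribution at this volume is 93,010 × £207.76 = £19,323,757.60.
Operating income = contribution − fixed costs = £19,323,757.60 − £11,843,500 = £7,480,257.60.
Interest = £1,813,593.00, so EBIT − I = £5,666,664.60.
Degree of combined leverage = contribution ÷ (EBIT − I) = £19,323,757.60 ÷ £5,666,664.60 = 3.4101.
%ΔEPS = DCL × %ΔSales = 3.4101 × -6.8% = -23.2%.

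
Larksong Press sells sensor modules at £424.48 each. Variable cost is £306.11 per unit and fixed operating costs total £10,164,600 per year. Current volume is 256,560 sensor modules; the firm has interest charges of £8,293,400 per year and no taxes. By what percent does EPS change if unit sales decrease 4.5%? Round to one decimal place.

Total contribution margin = 256,560 × £118.37 = £30,369,007.20.
Subtracting fixed costs: EBIT = £30,369,007.20 − £10,164,600 = £20,204,407.20.
After interest of £8,293,400.00, pre-tax earnings = £11,911,007.20.
DCL = total CM / (EBIT − I) = £30,369,007.20 / £11,911,007.20 = 2.5497.
%ΔEPS = DCL × %ΔSales = 2.5497 × -4.5% = -11.5%.

-11.5%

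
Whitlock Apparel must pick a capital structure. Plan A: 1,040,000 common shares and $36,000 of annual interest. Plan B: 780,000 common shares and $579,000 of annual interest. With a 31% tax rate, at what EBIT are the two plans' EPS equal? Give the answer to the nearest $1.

$2,208,000

At indifference, (EBIT − 36,000)(1 − t)/1,040,000 = (EBIT − 579,000)(1 − t)/780,000.
Cancelling (1 − t) and cross-multiplying: 780,000·(EBIT − 36,000) = 1,040,000·(EBIT − 579,000).
Solving, EBIT = (579,000·1,040,000 − 36,000·780,000) / (1,040,000 − 780,000) = 574,080,000,000 / 260,000 = 2,208,000.00.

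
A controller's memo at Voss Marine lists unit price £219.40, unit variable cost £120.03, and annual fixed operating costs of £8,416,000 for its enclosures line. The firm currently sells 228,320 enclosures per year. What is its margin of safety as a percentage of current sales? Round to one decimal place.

Unit CM = price − variable cost = £219.40 − £120.03 = £99.37. Break-even units = £8,416,000 ÷ £99.37 = 84,693.57; break-even revenue = 84,693.57 × £219.40 = £18,581,769.15.
Actual sales revenue = 228,320 × £219.40 = £50,093,408.00.
Margin of safety = (£50,093,408.00 − £18,581,769.15) ÷ £50,093,408.00 = 62.9%.

62.9%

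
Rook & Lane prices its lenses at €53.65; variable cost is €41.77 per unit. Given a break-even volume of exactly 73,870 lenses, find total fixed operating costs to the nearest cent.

€877,575.60

Contribution margin per unit = €53.65 − €41.77 = €11.88.
Fixed costs = break-even units × CM = 73,870 × €11.88 = €877,575.60.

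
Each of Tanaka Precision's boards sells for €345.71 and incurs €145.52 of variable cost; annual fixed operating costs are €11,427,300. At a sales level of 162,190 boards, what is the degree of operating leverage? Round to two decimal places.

At 162,190 units, contribution = 162,190 × €200.19 = €32,468,816.10.
Operating income = contribution − fixed costs = €32,468,816.10 − €11,427,300 = €21,041,516.10.
So DOL = total CM / EBIT = €32,468,816.10 / €21,041,516.10 = 1.5431.

1.54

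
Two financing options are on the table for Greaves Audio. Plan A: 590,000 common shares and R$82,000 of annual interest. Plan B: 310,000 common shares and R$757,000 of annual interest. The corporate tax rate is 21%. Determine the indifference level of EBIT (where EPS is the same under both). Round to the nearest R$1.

At indifference, (EBIT − 82,000)(1 − t)/590,000 = (EBIT − 757,000)(1 − t)/310,000.
Cancelling (1 − t) and cross-multiplying: 310,000·(EBIT − 82,000) = 590,000·(EBIT − 757,000).
EBIT × (590,000 − 310,000) = 757,000 × 590,000 − 82,000 × 310,000 = 421,210,000,000, so EBIT = 421,210,000,000 ÷ 280,000 = 1,504,321.43.

R$1,504,321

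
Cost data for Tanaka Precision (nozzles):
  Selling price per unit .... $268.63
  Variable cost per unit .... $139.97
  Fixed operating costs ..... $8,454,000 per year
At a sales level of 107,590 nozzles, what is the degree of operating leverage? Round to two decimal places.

At 107,590 units, contribution = 107,590 × $128.66 = $13,842,529.40.
EBIT = $13,842,529.40 − $8,454,000 = $5,388,529.40.
Degree of operating leverage = $13,842,529.40 / $5,388,529.40 = 2.5689.

2.57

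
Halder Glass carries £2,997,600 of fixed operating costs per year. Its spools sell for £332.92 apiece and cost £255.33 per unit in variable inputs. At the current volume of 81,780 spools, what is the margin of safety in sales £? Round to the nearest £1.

£14,364,218

Each unit contributes £332.92 − £255.33 = £77.59. Break-even units = £2,997,600 ÷ £77.59 = 38,633.84; break-even revenue = 38,633.84 × £332.92 = £12,861,979.53.
Actual sales revenue = 81,780 × £332.92 = £27,226,197.60.
Margin of safety = £27,226,197.60 − £12,861,979.53 = £14,364,218.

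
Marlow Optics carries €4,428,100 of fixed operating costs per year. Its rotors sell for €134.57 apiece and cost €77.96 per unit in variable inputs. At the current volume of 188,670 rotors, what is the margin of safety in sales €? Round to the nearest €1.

Unit CM = price − variable cost = €134.57 − €77.96 = €56.61. Break-even units = €4,428,100 ÷ €56.61 = 78,221.16; break-even revenue = 78,221.16 × €134.57 = €10,526,221.82.
Actual sales revenue = 188,670 × €134.57 = €25,389,321.90.
Margin of safety = €25,389,321.90 − €10,526,221.82 = €14,863,100.

€14,863,100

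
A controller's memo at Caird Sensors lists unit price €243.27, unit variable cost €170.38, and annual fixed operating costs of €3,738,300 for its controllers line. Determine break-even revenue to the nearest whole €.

Contribution margin per unit = €243.27 − €170.38 = €72.89, a CM ratio of €72.89 ÷ €243.27 = 0.2996.
Break-even sales = FC ÷ CM ratio = €3,738,300 × €243.27 / €72.89 = €12,476,557.

€12,476,557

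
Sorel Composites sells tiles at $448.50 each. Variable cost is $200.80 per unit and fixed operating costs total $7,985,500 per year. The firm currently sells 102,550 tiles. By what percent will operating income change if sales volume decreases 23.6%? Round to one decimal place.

Total contribution margin = 102,550 × $247.70 = $25,401,635.00.
Operating income = contribution − fixed costs = $25,401,635.00 − $7,985,500 = $17,416,135.00.
DOL = contribution ÷ EBIT = $25,401,635.00 ÷ $17,416,135.00 = 1.4585.
%ΔEBIT = DOL × %ΔSales = 1.4585 × -23.6% = -34.4%.

-34.4%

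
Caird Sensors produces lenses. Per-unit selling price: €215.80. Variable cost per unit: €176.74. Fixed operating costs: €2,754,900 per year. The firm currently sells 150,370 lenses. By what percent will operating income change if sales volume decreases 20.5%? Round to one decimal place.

-38.6%

At 150,370 units, contribution = 150,370 × €39.06 = €5,873,452.20.
EBIT = €5,873,452.20 − €2,754,900 = €3,118,552.20.
DOL = contribution ÷ EBIT = €5,873,452.20 ÷ €3,118,552.20 = 1.8834.
So EBIT moves 1.8834 × (-20.5%) = -38.6%.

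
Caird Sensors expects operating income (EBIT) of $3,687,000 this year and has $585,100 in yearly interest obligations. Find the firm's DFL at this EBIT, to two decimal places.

Interest = $585,100.00.
DFL = EBIT ÷ (EBIT − I) = $3,687,000 ÷ ($3,687,000 − $585,100.00) = $3,687,000 ÷ $3,101,900.00 = 1.1886.

1.19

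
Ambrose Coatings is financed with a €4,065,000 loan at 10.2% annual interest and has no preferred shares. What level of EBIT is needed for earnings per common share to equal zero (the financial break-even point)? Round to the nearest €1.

€414,630

Annual interest = 10.2% × €4,065,000 = €414,630.00.
Without preferred stock the financial break-even is simply EBIT = interest = €414,630.00.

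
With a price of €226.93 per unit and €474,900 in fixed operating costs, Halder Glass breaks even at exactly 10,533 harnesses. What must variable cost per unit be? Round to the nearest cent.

Contribution per unit must be FC / Q = €474,900 / 10,533 = €45.0869.
Variable cost per unit = €226.93 − €45.0869 = €181.84.

€181.84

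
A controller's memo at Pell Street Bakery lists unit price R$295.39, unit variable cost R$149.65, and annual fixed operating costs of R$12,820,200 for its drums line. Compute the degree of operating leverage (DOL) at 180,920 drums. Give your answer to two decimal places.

1.95

Contribution at this volume is 180,920 × R$145.74 = R$26,367,280.80.
Operating income = contribution − fixed costs = R$26,367,280.80 − R$12,820,200 = R$13,547,080.80.
So DOL = total CM / EBIT = R$26,367,280.80 / R$13,547,080.80 = 1.9463.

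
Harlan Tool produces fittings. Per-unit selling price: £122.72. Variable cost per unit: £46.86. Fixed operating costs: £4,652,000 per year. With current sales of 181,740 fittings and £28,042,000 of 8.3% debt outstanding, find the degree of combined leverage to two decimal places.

At 181,740 units, contribution = 181,740 × £75.86 = £13,786,796.40.
Operating income = contribution − fixed costs = £13,786,796.40 − £4,652,000 = £9,134,796.40. Interest = £2,327,486.00, so EBIT − I = £6,807,310.40.
DCL = contribution ÷ (EBIT − I) = £13,786,796.40 ÷ £6,807,310.40 = 2.0253.

2.03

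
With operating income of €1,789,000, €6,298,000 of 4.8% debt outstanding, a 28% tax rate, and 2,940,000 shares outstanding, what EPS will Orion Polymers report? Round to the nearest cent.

Interest = €302,304.00, so EBT = €1,789,000 − €302,304.00 = €1,486,696.00.
After tax at 28%: net income = €1,486,696.00 × 0.72 = €1,070,421.12.
Per share: €1,070,421.12 / 2,940,000 shares = €0.36.

€0.36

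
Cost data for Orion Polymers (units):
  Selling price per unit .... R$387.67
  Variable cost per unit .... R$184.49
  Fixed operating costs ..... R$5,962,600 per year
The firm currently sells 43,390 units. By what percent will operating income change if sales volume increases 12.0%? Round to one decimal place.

+37.1%

Total contribution margin = 43,390 × R$203.18 = R$8,815,980.20.
Operating income = contribution − fixed costs = R$8,815,980.20 − R$5,962,600 = R$2,853,380.20.
So DOL = total CM / EBIT = R$8,815,980.20 / R$2,853,380.20 = 3.0897.
So EBIT moves 3.0897 × (+12.0%) = +37.1%.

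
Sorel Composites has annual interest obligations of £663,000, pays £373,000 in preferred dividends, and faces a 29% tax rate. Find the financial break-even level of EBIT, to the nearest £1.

£1,188,352

Grossing the preferred dividend up to pre-tax terms: £373,000 / (1 − 0.29) = £525,352.11.
EPS = 0 when EBIT covers interest plus the pre-tax preferred burden: £663,000 + £525,352.11 = £1,188,352.11.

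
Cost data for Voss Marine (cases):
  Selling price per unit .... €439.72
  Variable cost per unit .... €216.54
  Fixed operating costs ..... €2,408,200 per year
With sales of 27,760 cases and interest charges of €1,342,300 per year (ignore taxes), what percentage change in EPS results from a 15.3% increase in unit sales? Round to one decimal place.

+38.8%

Contribution at this volume is 27,760 × €223.18 = €6,195,476.80.
EBIT = €6,195,476.80 − €2,408,200 = €3,787,276.80.
After interest of €1,342,300.00, pre-tax earnings = €2,444,976.80.
DCL = total CM / (EBIT − I) = €6,195,476.80 / €2,444,976.80 = 2.5340.
EPS therefore changes by 2.5340 × (+15.3%) = +38.8%.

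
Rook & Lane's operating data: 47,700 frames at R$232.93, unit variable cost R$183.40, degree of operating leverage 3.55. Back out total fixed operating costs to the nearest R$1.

At 47,700 units, contribution = 47,700 × R$49.53 = R$2,362,581.00.
Since DOL = CM ÷ EBIT, EBIT = R$2,362,581.00 ÷ 3.55 = R$665,515.77.
Fixed costs = CM − EBIT = R$2,362,581.00 − R$665,515.77 = R$1,697,065.

R$1,697,065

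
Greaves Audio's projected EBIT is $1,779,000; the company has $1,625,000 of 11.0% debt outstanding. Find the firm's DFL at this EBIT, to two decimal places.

Annual interest charges come to $178,750.00.
Degree of financial leverage = EBIT / (EBIT − interest) = $1,779,000 / $1,600,250.00 = 1.1117.

1.11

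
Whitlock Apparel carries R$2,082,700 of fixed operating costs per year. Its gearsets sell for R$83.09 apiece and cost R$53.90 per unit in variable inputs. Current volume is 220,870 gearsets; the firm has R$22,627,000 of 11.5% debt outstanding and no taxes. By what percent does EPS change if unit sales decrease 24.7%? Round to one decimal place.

-90.4%

Total contribution margin = 220,870 × R$29.19 = R$6,447,195.30.
Subtracting fixed costs: EBIT = R$6,447,195.30 − R$2,082,700 = R$4,364,495.30.
Interest = R$2,602,105.00, so EBIT − I = R$1,762,390.30.
DCL = total CM / (EBIT − I) = R$6,447,195.30 / R$1,762,390.30 = 3.6582.
EPS therefore changes by 3.6582 × (-24.7%) = -90.4%.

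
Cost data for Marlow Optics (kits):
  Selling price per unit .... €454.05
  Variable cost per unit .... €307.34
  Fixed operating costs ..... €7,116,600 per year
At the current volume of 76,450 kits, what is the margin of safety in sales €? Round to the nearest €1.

Each unit contributes €454.05 − €307.34 = €146.71. Break-even units = €7,116,600 ÷ €146.71 = 48,507.94; break-even revenue = 48,507.94 × €454.05 = €22,025,030.54.
Current sales = 76,450 × €454.05 = €34,712,122.50.
Margin of safety = €34,712,122.50 − €22,025,030.54 = €12,687,092.

€12,687,092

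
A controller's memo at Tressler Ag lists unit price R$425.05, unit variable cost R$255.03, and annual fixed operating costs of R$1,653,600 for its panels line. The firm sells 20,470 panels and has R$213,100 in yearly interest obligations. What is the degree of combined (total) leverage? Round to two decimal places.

At 20,470 units, contribution = 20,470 × R$170.02 = R$3,480,309.40.
Subtracting fixed costs: EBIT = R$3,480,309.40 − R$1,653,600 = R$1,826,709.40. Interest = R$213,100.00.
DOL = R$3,480,309.40 ÷ R$1,826,709.40 = 1.9052; DFL = R$1,826,709.40 ÷ R$1,613,609.40 = 1.1321.
Combined leverage = 1.9052 × 1.1321 = 2.1569.

2.16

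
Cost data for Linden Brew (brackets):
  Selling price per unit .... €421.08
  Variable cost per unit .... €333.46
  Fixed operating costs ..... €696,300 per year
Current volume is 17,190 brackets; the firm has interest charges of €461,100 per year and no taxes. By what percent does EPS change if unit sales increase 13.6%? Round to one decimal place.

Total contribution margin = 17,190 × €87.62 = €1,506,187.80.
Operating income = contribution − fixed costs = €1,506,187.80 − €696,300 = €809,887.80.
After interest of €461,100.00, pre-tax earnings = €348,787.80.
DCL = total CM / (EBIT − I) = €1,506,187.80 / €348,787.80 = 4.3184.
EPS therefore changes by 4.3184 × (+13.6%) = +58.7%.

+58.7%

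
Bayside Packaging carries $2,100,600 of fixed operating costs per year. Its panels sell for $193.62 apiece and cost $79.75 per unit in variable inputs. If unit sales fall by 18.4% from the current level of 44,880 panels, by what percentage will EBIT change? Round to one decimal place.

Total contribution margin = 44,880 × $113.87 = $5,110,485.60.
EBIT = $5,110,485.60 − $2,100,600 = $3,009,885.60.
Degree of operating leverage = $5,110,485.60 / $3,009,885.60 = 1.6979.
%ΔEBIT = DOL × %ΔSales = 1.6979 × -18.4% = -31.2%.

-31.2%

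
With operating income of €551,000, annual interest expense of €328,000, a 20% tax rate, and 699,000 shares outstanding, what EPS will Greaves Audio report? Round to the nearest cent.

€0.26

Pre-tax income = €551,000 − €328,000.00 = €223,000.00.
Net income = €223,000.00 × (1 − 0.20) = €178,400.00.
EPS = €178,400.00 ÷ 699,000 = €0.26.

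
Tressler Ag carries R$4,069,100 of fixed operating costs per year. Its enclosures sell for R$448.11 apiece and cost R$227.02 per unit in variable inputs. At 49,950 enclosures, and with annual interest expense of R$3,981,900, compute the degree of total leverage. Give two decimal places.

3.69

At 49,950 units, contribution = 49,950 × R$221.09 = R$11,043,445.50.
Subtracting fixed costs: EBIT = R$11,043,445.50 − R$4,069,100 = R$6,974,345.50. Interest = R$3,981,900.00, so EBIT − I = R$2,992,445.50.
DCL = contribution ÷ (EBIT − I) = R$11,043,445.50 ÷ R$2,992,445.50 = 3.6904.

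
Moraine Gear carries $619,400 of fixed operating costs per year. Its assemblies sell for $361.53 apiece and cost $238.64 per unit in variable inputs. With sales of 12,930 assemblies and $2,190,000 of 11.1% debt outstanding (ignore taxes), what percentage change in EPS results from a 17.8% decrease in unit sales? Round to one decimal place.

-38.9%

Total contribution margin = 12,930 × $122.89 = $1,588,967.70.
EBIT = $1,588,967.70 − $619,400 = $969,567.70.
Interest = $243,090.00, so EBIT − I = $726,477.70.
DCL = total CM / (EBIT − I) = $1,588,967.70 / $726,477.70 = 2.1872.
EPS therefore changes by 2.1872 × (-17.8%) = -38.9%.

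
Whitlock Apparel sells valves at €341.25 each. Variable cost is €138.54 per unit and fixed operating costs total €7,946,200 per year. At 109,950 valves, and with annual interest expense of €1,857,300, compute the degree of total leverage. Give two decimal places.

1.79

At 109,950 units, contribution = 109,950 × €202.71 = €22,287,964.50.
Subtracting fixed costs: EBIT = €22,287,964.50 − €7,946,200 = €14,341,764.50. Interest = €1,857,300.00, so EBIT − I = €12,484,464.50.
DCL = contribution ÷ (EBIT − I) = €22,287,964.50 ÷ €12,484,464.50 = 1.7853.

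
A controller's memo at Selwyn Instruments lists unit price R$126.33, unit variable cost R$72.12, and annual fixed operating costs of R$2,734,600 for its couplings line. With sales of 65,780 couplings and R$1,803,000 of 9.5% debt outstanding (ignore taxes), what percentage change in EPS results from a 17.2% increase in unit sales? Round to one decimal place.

+92.9%

Contribution at this volume is 65,780 × R$54.21 = R$3,565,933.80.
Operating income = contribution − fixed costs = R$3,565,933.80 − R$2,734,600 = R$831,333.80.
After interest of R$171,285.00, pre-tax earnings = R$660,048.80.
DCL = total CM / (EBIT − I) = R$3,565,933.80 / R$660,048.80 = 5.4025.
EPS therefore changes by 5.4025 × (+17.2%) = +92.9%.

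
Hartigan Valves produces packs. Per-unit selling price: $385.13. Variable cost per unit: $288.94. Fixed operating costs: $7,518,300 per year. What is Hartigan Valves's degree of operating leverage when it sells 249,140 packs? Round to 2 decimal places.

1.46

Total contribution margin = 249,140 × $96.19 = $23,964,776.60.
Subtracting fixed costs: EBIT = $23,964,776.60 − $7,518,300 = $16,446,476.60.
DOL = contribution ÷ EBIT = $23,964,776.60 ÷ $16,446,476.60 = 1.4571.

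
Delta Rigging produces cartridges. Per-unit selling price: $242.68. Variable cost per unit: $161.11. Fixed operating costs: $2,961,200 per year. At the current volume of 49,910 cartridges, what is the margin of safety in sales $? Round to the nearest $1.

$3,302,253

Contribution margin per unit = $242.68 − $161.11 = $81.57. Break-even units = $2,961,200 ÷ $81.57 = 36,302.56; break-even revenue = 36,302.56 × $242.68 = $8,809,905.80.
Actual sales revenue = 49,910 × $242.68 = $12,112,158.80.
Margin of safety = $12,112,158.80 − $8,809,905.80 = $3,302,253.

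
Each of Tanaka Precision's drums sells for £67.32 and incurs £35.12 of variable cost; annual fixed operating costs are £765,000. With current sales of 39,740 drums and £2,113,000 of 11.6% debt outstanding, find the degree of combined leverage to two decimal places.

4.75

Contribution at this volume is 39,740 × £32.20 = £1,279,628.00.
Subtracting fixed costs: EBIT = £1,279,628.00 − £765,000 = £514,628.00. Interest = £245,108.00.
DOL = £1,279,628.00 ÷ £514,628.00 = 2.4865; DFL = £514,628.00 ÷ £269,520.00 = 1.9094.
DCL = DOL × DFL = 2.4865 × 1.9094 = 4.7477.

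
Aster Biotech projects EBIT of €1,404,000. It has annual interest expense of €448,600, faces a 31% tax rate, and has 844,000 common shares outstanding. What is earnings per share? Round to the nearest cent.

Interest = €448,600.00, so EBT = €1,404,000 − €448,600.00 = €955,400.00.
After tax at 31%: net income = €955,400.00 × 0.69 = €659,226.00.
Per share: €659,226.00 / 844,000 shares = €0.78.

€0.78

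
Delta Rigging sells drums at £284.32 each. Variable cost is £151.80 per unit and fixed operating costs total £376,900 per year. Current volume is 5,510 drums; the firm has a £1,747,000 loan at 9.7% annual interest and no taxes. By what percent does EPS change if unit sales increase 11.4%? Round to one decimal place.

Total contribution margin = 5,510 × £132.52 = £730,185.20.
Subtracting fixed costs: EBIT = £730,185.20 − £376,900 = £353,285.20.
After interest of £169,459.00, pre-tax earnings = £183,826.20.
Degree of combined leverage = contribution ÷ (EBIT − I) = £730,185.20 ÷ £183,826.20 = 3.9721.
%ΔEPS = DCL × %ΔSales = 3.9721 × +11.4% = +45.3%.

+45.3%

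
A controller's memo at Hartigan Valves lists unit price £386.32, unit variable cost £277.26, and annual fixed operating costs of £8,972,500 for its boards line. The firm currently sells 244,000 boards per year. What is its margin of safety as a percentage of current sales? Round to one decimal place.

66.3%

Unit CM = price − variable cost = £386.32 − £277.26 = £109.06. Break-even units = £8,972,500 ÷ £109.06 = 82,271.23; break-even revenue = 82,271.23 × £386.32 = £31,783,020.36.
Current sales = 244,000 × £386.32 = £94,262,080.00.
Margin of safety = (£94,262,080.00 − £31,783,020.36) ÷ £94,262,080.00 = 66.3%.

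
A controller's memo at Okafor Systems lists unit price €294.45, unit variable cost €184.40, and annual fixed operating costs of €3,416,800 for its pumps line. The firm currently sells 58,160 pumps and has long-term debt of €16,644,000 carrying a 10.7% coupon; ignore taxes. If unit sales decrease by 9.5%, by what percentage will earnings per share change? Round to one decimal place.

-50.6%

At 58,160 units, contribution = 58,160 × €110.05 = €6,400,508.00.
Subtracting fixed costs: EBIT = €6,400,508.00 − €3,416,800 = €2,983,708.00.
After interest of €1,780,908.00, pre-tax earnings = €1,202,800.00.
DCL = total CM / (EBIT − I) = €6,400,508.00 / €1,202,800.00 = 5.3213.
%ΔEPS = DCL × %ΔSales = 5.3213 × -9.5% = -50.6%.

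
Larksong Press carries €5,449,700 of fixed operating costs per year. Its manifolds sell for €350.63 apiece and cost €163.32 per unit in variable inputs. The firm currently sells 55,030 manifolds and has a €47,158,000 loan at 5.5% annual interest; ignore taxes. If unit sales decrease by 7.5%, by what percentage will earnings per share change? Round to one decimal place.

Total contribution margin = 55,030 × €187.31 = €10,307,669.30.
EBIT = €10,307,669.30 − €5,449,700 = €4,857,969.30.
Interest = €2,593,690.00, so EBIT − I = €2,264,279.30.
DCL = total CM / (EBIT − I) = €10,307,669.30 / €2,264,279.30 = 4.5523.
EPS therefore changes by 4.5523 × (-7.5%) = -34.1%.

-34.1%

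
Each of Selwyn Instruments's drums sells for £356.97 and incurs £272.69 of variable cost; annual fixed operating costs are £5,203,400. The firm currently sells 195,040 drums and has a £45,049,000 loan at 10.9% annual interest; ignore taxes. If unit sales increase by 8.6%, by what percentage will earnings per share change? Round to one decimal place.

+22.4%

Contribution at this volume is 195,040 × £84.28 = £16,437,971.20.
Subtracting fixed costs: EBIT = £16,437,971.20 − £5,203,400 = £11,234,571.20.
Interest = £4,910,341.00, so EBIT − I = £6,324,230.20.
Degree of combined leverage = contribution ÷ (EBIT − I) = £16,437,971.20 ÷ £6,324,230.20 = 2.5992.
EPS therefore changes by 2.5992 × (+8.6%) = +22.4%.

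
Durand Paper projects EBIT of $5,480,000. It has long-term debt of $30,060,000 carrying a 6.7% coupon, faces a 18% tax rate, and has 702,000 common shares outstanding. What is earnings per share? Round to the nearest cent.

Interest = $2,014,020.00, so EBT = $5,480,000 − $2,014,020.00 = $3,465,980.00.
Net income = $3,465,980.00 × (1 − 0.18) = $2,842,103.60.
EPS = $2,842,103.60 ÷ 702,000 = $4.05.

$4.05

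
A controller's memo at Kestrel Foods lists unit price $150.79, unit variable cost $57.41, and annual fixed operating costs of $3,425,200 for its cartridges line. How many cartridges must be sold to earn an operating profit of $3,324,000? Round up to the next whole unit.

72,277 cartridges

Contribution margin per unit = $150.79 − $57.41 = $93.38.
Need Q such that Q × $93.38 − $3,425,200 = $3,324,000, i.e. Q = $6,749,200 / $93.38 = 72,276.72 → 72,277.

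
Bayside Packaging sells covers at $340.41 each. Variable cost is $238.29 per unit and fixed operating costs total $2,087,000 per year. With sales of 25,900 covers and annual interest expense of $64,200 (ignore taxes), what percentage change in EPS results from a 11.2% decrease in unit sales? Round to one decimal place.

-60.0%

Contribution at this volume is 25,900 × $102.12 = $2,644,908.00.
EBIT = $2,644,908.00 − $2,087,000 = $557,908.00.
After interest of $64,200.00, pre-tax earnings = $493,708.00.
Degree of combined leverage = contribution ÷ (EBIT − I) = $2,644,908.00 ÷ $493,708.00 = 5.3572.
EPS therefore changes by 5.3572 × (-11.2%) = -60.0%.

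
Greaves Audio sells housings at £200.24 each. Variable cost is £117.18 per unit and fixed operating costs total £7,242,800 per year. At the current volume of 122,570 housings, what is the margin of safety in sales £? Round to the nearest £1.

Each unit contributes £200.24 − £117.18 = £83.06. Break-even units = £7,242,800 ÷ £83.06 = 87,199.61; break-even revenue = 87,199.61 × £200.24 = £17,460,850.85.
Current sales = 122,570 × £200.24 = £24,543,416.80.
Margin of safety = £24,543,416.80 − £17,460,850.85 = £7,082,566.

£7,082,566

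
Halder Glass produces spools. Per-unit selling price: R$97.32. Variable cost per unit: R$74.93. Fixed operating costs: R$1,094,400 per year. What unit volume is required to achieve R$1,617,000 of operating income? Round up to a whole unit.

Contribution margin per unit = R$97.32 − R$74.93 = R$22.39.
Units = (FC + target) / CM = (R$1,094,400 + R$1,617,000) / R$22.39 = 121,098.70, so 121,099 spools.

121,099 spools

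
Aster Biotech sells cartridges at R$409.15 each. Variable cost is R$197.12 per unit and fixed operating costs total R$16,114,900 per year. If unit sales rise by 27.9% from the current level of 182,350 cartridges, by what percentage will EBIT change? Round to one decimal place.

Contribution at this volume is 182,350 × R$212.03 = R$38,663,670.50.
Operating income = contribution − fixed costs = R$38,663,670.50 − R$16,114,900 = R$22,548,770.50.
So DOL = total CM / EBIT = R$38,663,670.50 / R$22,548,770.50 = 1.7147.
So EBIT moves 1.7147 × (+27.9%) = +47.8%.

+47.8%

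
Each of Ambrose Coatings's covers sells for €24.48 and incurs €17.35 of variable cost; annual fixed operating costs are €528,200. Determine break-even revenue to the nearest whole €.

€1,813,511

Contribution margin per unit = €24.48 − €17.35 = €7.13, a CM ratio of €7.13 ÷ €24.48 = 0.2913.
Break-even revenue = fixed costs × price ÷ CM = €528,200 × €24.48 ÷ €7.13 = €1,813,511.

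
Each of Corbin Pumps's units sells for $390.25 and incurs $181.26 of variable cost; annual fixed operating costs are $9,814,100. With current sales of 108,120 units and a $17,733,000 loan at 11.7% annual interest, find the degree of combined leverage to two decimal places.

Contribution at this volume is 108,120 × $208.99 = $22,595,998.80.
Subtracting fixed costs: EBIT = $22,595,998.80 − $9,814,100 = $12,781,898.80. Interest = $2,074,761.00, so EBIT − I = $10,707,137.80.
DCL = contribution ÷ (EBIT − I) = $22,595,998.80 ÷ $10,707,137.80 = 2.1104.

2.11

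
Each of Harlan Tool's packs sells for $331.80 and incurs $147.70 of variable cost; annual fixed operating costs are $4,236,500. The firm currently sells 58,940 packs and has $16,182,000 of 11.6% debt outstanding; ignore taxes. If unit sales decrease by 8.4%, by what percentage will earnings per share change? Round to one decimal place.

At 58,940 units, contribution = 58,940 × $184.10 = $10,850,854.00.
Subtracting fixed costs: EBIT = $10,850,854.00 − $4,236,500 = $6,614,354.00.
After interest of $1,877,112.00, pre-tax earnings = $4,737,242.00.
Degree of combined leverage = contribution ÷ (EBIT − I) = $10,850,854.00 ÷ $4,737,242.00 = 2.2905.
%ΔEPS = DCL × %ΔSales = 2.2905 × -8.4% = -19.2%.

-19.2%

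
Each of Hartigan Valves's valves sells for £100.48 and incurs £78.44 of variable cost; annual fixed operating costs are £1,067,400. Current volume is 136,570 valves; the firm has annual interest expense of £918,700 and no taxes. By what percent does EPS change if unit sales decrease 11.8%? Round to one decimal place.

At 136,570 units, contribution = 136,570 × £22.04 = £3,010,002.80.
EBIT = £3,010,002.80 − £1,067,400 = £1,942,602.80.
After interest of £918,700.00, pre-tax earnings = £1,023,902.80.
DCL = total CM / (EBIT − I) = £3,010,002.80 / £1,023,902.80 = 2.9397.
%ΔEPS = DCL × %ΔSales = 2.9397 × -11.8% = -34.7%.

-34.7%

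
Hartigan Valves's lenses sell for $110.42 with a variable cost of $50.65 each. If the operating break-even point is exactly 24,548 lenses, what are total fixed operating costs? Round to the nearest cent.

Unit CM = price − variable cost = $110.42 − $50.65 = $59.77.
Since BE = FC / CM, FC = 24,548 × $59.77 = $1,467,233.96.

$1,467,233.96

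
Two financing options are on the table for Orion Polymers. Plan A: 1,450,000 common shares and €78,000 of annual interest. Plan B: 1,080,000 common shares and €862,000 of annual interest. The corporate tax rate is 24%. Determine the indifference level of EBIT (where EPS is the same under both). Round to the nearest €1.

€3,150,432

At indifference, (EBIT − 78,000)(1 − t)/1,450,000 = (EBIT − 862,000)(1 − t)/1,080,000.
Cancelling (1 − t) and cross-multiplying: 1,080,000·(EBIT − 78,000) = 1,450,000·(EBIT − 862,000).
EBIT × (1,450,000 − 1,080,000) = 862,000 × 1,450,000 − 78,000 × 1,080,000 = 1,165,660,000,000, so EBIT = 1,165,660,000,000 ÷ 370,000 = 3,150,432.43.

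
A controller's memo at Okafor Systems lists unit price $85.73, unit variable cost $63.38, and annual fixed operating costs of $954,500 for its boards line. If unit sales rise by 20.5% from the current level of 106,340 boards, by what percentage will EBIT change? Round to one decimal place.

+34.3%

Total contribution margin = 106,340 × $22.35 = $2,376,699.00.
Subtracting fixed costs: EBIT = $2,376,699.00 − $954,500 = $1,422,199.00.
Degree of operating leverage = $2,376,699.00 / $1,422,199.00 = 1.6711.
Operating income changes by 1.6711 × +20.5% = +34.3%.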